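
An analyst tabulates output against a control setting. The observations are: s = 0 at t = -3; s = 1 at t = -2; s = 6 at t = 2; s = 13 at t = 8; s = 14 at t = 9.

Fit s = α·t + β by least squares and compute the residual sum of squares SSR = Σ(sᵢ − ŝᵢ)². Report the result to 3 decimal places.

SSR = 0.059

The normal equations are: 162·α + 14·β = 240;  14·α + 5·β = 34.
Eliminating β: 5·(row 1) − 14·(row 2) gives 614·α = 5·240 − 14·34 = 724, so α = 362/307.
Then β = (34 − 14·(362/307))/5 = 1074/307.
Residuals: 12/307, -43/307, 44/307, 21/307, -34/307; SSR = 18/307.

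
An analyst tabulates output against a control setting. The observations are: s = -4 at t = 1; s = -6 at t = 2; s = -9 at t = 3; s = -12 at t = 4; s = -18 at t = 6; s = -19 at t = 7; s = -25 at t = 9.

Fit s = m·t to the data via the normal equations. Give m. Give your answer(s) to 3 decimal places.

m = -2.842

From the data, Σt·t = 196.
Right-hand side: Σt·s = -557.
Normal equations: [[196]]·[m]ᵀ = [-557]ᵀ.
m = (-557)/196 = -2.84184.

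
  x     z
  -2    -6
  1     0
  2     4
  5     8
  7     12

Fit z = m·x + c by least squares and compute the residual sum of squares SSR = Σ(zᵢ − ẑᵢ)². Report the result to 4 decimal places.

SSR = 3.1707

Setting ∂/∂m … = 0 gives: 83·m + 13·c = 144;  13·m + 5·c = 18.
(Σx·x = 83, Σx = 13, Σ1 = 5, Σx·z = 144, Σz = 18.)
Δ = 83·5 − 13² = 246.
m = (144·5 − 13·18)/246 = 81/41; c = (83·18 − 13·144)/246 = -63/41.
Residuals: -21/41, -18/41, 65/41, -14/41, -12/41; SSR = 130/41.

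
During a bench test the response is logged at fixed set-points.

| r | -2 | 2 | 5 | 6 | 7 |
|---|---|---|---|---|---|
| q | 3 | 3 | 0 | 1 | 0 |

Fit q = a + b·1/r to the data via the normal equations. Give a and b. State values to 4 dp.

From the data, Σ1 = 5, Σ1/r = 107/210, Σ1/r·1/r = 25939/44100.
Right-hand side: Σq = 7, Σ1/r·q = 1/6.
Normal equations: [[5, 107/210]; [107/210, 25939/44100]]·[a, b]ᵀ = [7, 1/6]ᵀ.
Eliminating b: (25939/44100)·(row 1) − (107/210)·(row 2) gives (59123/22050)·a = (25939/44100)·7 − (107/210)·(1/6) = 2117/525, so a = 88914/59123.
Then b = ((1/6) − (107/210)·(88914/59123))/(25939/44100) = -60270/59123.

a = 1.5039, b = -1.0194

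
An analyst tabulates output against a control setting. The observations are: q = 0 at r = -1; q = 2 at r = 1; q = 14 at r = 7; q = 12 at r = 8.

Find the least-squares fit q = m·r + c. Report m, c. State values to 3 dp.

From the data, Σr·r = 115, Σr = 15, Σ1 = 4.
For Aᵀq: Σr·q = 196, Σq = 28.
AᵀA·[m, c]ᵀ = Aᵀq becomes [[115, 15]; [15, 4]]·[m, c]ᵀ = [196, 28]ᵀ.
Δ = 115·4 − 15² = 235.
m = (196·4 − 15·28)/235 = 364/235; c = (115·28 − 15·196)/235 = 56/47.

m = 1.549, c = 1.191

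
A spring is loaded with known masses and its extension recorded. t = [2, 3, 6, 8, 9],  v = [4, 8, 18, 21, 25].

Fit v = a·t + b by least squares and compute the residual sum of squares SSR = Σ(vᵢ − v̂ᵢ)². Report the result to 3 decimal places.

SSR = 4.726

Sums needed: Σt·t = 194, Σt = 28, Σ1 = 5.
For Mᵀv: Σt·v = 533, Σv = 76.
det = 194·5 − 28² = 186.
a = (533·5 − 28·76)/186 = 179/62; b = (194·76 − 28·533)/186 = -30/31.
Residuals: -25/31, 19/62, 51/31, -35/31, -1/62; SSR = 293/62.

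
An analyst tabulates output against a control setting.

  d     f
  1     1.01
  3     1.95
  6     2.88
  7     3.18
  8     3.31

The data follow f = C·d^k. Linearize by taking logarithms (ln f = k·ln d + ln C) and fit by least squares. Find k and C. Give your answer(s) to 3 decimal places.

k = 0.578, C = 1.018

With ln fᵢ as the transformed response and ln dᵢ as the regressor:
XᵀX = [[12.5280, 6.9157]; [6.9157, 5]], rhs = [7.3692, 4.0894]ᵀ  (here Σln d = 6.9157, Σ(ln d)² = 12.5280, Σln f = 4.0894, Σln d·ln f = 7.3692).
Solving (det = 14.8127): k = 0.57820, ln C = 0.01815, so C = exp(0.01815) = 1.01832.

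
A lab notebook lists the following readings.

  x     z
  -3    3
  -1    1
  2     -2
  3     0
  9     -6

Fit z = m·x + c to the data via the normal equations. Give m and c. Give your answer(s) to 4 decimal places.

Entries of AᵀA: Σx·x = 104, Σx = 10, Σ1 = 5.
Right-hand side: Σx·z = -68, Σz = -4.
AᵀA·[m, c]ᵀ = Aᵀz becomes [[104, 10]; [10, 5]]·[m, c]ᵀ = [-68, -4]ᵀ.
Δ = 104·5 − 10² = 420.
m = ((-68)·5 − 10·(-4))/420 = -5/7; c = (104·(-4) − 10·(-68))/420 = 22/35.

m = -0.7143, c = 0.6286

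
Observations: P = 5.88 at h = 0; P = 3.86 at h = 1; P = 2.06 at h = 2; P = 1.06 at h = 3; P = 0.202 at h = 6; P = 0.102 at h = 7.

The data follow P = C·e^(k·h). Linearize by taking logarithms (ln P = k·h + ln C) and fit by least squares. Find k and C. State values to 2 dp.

With ln Pᵢ as the transformed response and hᵢ as the regressor:
AᵀA = [[99.0000, 19.0000]; [19.0000, 6]], rhs = [-22.6055, 0.0209]ᵀ  (here Σh = 19.0000, Σ(h)² = 99.0000, Σln P = 0.0209, Σh·ln P = -22.6055).
Solving (det = 233.0000): k = -0.58382, ln C = 1.85226, so C = exp(1.85226) = 6.37421.

k = -0.58, C = 6.37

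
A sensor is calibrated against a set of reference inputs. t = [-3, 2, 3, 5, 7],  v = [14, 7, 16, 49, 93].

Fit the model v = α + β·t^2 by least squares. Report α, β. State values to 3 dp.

Compute the Gram sums: Σ1 = 5, Σt^2 = 96, Σt^2·t^2 = 3204.
Moment sums: Σv = 179, Σt^2·v = 6080.
Normal equations: [[5, 96]; [96, 3204]]·[α, β]ᵀ = [179, 6080]ᵀ.
det = 5·3204 − 96² = 6804.
α = (179·3204 − 96·6080)/6804 = -121/81; β = (5·6080 − 96·179)/6804 = 472/243.

α = -1.494, β = 1.942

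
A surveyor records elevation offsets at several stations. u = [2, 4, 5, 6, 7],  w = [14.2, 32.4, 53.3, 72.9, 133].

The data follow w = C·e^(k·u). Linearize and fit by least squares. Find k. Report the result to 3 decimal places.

Taking logs, ln w = k·u + ln C, so regress ln w on u.
Σu = 24.0000, Σ(u)² = 130.0000, Σln w = 19.2868, Σu·ln w = 99.0658.
Normal system: [[130.0000, 24.0000]; [24.0000, 5]]·[k, ln C]ᵀ = [99.0658, 19.2868]ᵀ.
Δ = 130.0000·5 − (24.0000)² = 74.0000; k = (99.0658·5 − 24.0000·19.2868)/74.0000 = 0.43846, ln C = (130.0000·19.2868 − 24.0000·99.0658)/74.0000 = 1.75273.

k = 0.438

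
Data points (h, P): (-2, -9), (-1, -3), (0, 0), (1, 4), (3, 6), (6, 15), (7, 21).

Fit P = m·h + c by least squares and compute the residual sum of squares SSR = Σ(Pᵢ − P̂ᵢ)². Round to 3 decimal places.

AᵀA·[m, c]ᵀ = AᵀP reads: 100·m + 14·c = 280;  14·m + 7·c = 34.
Determinant 100·7 − 14² = 504.
m = (280·7 − 14·34)/504 = 53/18; c = (100·34 − 14·280)/504 = -65/63.
Residuals: -131/63, 41/42, 65/63, 263/126, -227/126, -103/63, 179/126; SSR = 1174/63.

SSR = 18.635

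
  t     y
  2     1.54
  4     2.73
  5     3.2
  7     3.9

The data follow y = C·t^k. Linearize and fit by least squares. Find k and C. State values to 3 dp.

k = 0.753, C = 0.932

Let Y = ln y. Fitting Y = k·ln t + ln C by least squares:
AᵀA = [[8.7791, 5.6348]; [5.6348, 4]], rhs = [6.2119, 3.9602]ᵀ  (here Σln t = 5.6348, Σ(ln t)² = 8.7791, Σln y = 3.9602, Σln t·ln y = 6.2119).
Δ = 8.7791·4 − (5.6348)² = 3.3656; k = (6.2119·4 − 5.6348·3.9602)/3.3656 = 0.75251, ln C = (8.7791·3.9602 − 5.6348·6.2119)/3.3656 = -0.07000, so C = exp(-0.07000) = 0.93239.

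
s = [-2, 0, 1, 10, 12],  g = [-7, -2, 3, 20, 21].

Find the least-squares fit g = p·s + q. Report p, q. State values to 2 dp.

p = 2.00, q = -1.41

Sums needed: Σs·s = 249, Σs = 21, Σ1 = 5.
Right-hand side: Σs·g = 469, Σg = 35.
Δ = 249·5 − 21² = 804.
p = (469·5 − 21·35)/804 = 805/402; q = (249·35 − 21·469)/804 = -189/134.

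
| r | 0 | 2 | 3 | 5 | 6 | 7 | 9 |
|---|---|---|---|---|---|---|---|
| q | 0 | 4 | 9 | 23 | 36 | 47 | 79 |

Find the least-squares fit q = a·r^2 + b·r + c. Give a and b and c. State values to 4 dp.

With design matrix X, XᵀX = [[10980, 1448, 204]; [1448, 204, 32]; [204, 32, 7]] and Xᵀq = [10670, 1406, 198]ᵀ.
Row-reducing yields a = 1959/1982, b = -295/1982, c = 160/991.

a = 0.9884, b = -0.1488, c = 0.1615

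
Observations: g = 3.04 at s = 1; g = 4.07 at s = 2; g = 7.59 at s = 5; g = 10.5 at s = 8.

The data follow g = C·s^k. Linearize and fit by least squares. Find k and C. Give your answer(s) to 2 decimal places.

With ln gᵢ as the transformed response and ln sᵢ as the regressor:
Σln s = 4.3820, Σ(ln s)² = 7.3948, Σln g = 6.8937, Σln s·ln g = 9.1245.
Equations: 7.3948·k + 4.3820·ln C = 9.1245;  4.3820·k + 4·ln C = 6.8937.
Slope k = (n·Σln s·ln g − Σln s·Σln g)/(n·Σ(ln s)² − (Σln s)²) = (4·9.1245 − 4.3820·6.8937)/10.3771 = 0.60612; ln C = (Σln g − k·Σln s)/n = 1.05942, so C = exp(1.05942) = 2.88470.

k = 0.61, C = 2.88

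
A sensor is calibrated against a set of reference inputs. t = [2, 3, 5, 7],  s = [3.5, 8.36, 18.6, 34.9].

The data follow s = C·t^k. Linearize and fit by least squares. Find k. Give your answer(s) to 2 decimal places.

k = 1.80

Linearized form: ln s = k·ln t + ln C. From the 4 transformed points,
Sums: Σln t = 5.3471, Σ(ln t)² = 8.0643, Σln s = 9.8519, Σln t·ln s = 14.8187.
Normal system: [[8.0643, 5.3471]; [5.3471, 4]]·[k, ln C]ᵀ = [14.8187, 9.8519]ᵀ.
Δ = 8.0643·4 − (5.3471)² = 3.6655; k = (14.8187·4 − 5.3471·9.8519)/3.6655 = 1.79941, ln C = (8.0643·9.8519 − 5.3471·14.8187)/3.6655 = 0.05756.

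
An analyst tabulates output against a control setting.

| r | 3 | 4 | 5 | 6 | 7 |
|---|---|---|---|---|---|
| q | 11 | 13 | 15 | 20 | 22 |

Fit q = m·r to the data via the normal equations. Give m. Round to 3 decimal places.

m = 3.215

XᵀX·[m]ᵀ = Xᵀq reads: 135·m = 434.
(Σr·r = 135, Σr·q = 434.)
Hence m = 434 / 135 ≈ 3.21481.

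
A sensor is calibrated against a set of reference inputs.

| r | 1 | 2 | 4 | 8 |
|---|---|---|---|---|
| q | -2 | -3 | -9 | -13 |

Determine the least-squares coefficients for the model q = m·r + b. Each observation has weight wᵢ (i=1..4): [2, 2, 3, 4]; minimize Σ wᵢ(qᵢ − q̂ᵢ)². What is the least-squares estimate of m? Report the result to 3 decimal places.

Compute the Gram sums: Σwᵢ·r·r = 314, Σwᵢ·r = 50, Σwᵢ·1 = 11.
For MᵀWq: Σwᵢ·r·q = -540, Σwᵢ·q = -89.
MᵀWM·[m, b]ᵀ = MᵀWq becomes [[314, 50]; [50, 11]]·[m, b]ᵀ = [-540, -89]ᵀ.
Δ = 314·11 − 50² = 954.
m = ((-540)·11 − 50·(-89))/954 = -745/477; b = (314·(-89) − 50·(-540))/954 = -473/477.

m = -1.562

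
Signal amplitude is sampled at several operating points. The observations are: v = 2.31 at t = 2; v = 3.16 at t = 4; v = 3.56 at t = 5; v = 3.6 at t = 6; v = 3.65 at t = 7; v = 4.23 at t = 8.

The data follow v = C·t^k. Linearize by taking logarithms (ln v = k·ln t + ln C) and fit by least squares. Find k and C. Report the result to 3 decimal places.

Linearized form: ln v = k·ln t + ln C. From the 6 transformed points,
AᵀA = [[16.3136, 9.5060]; [9.5060, 6]], rhs = [12.0325, 7.2754]ᵀ  (here Σln t = 9.5060, Σ(ln t)² = 16.3136, Σln v = 7.2754, Σln t·ln v = 12.0325).
Slope k = (n·Σln t·ln v − Σln t·Σln v)/(n·Σ(ln t)² − (Σln t)²) = (6·12.0325 − 9.5060·7.2754)/7.5177 = 0.40366; ln C = (Σln v − k·Σln t)/n = 0.57303, so C = exp(0.57303) = 1.77364.

k = 0.404, C = 1.774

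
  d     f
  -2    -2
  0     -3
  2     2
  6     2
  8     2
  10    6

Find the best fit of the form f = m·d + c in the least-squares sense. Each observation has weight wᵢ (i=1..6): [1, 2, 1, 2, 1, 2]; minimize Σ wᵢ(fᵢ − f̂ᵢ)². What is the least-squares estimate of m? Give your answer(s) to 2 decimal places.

m = 0.69

Normal-equation sums: Σwᵢ·d·d = 344, Σwᵢ·d = 40, Σwᵢ·1 = 9.
For MᵀWf: Σwᵢ·d·f = 168, Σwᵢ·f = 12.
Normal equations: [[344, 40]; [40, 9]]·[m, c]ᵀ = [168, 12]ᵀ.
Δ = 344·9 − 40² = 1496.
m = (168·9 − 40·12)/1496 = 129/187; c = (344·12 − 40·168)/1496 = -324/187.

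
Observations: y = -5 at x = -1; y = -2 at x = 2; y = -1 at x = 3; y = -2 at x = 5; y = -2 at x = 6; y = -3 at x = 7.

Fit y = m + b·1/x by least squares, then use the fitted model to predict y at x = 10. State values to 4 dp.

Compute the Gram sums: Σ1 = 6, Σ1/x = 12/35, Σ1/x·1/x = 31957/22050.
For Mᵀy: Σy = -15, Σ1/x·y = 263/105.
Eliminating b: (31957/22050)·(row 1) − (12/35)·(row 2) gives (1261/147)·m = (31957/22050)·(-15) − (12/35)·(263/105) = -166097/7350, so m = -166097/63050.
Then b = ((263/105) − (12/35)·(-166097/63050))/(31957/22050) = 14826/6305.
At x = 10: ŷ = (-166097/63050)·(1) + (14826/6305)·(1/10) = -151271/63050.

ŷ = -2.3992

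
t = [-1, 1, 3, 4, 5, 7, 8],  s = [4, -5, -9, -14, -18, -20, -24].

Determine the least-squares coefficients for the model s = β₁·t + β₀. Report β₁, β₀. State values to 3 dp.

Forming XᵀX = [[165, 27]; [27, 7]] and Xᵀs = [-514, -86]ᵀ gives XᵀX·[β₁, β₀]ᵀ = Xᵀs.
Eliminating β₀: 7·(row 1) − 27·(row 2) gives 426·β₁ = 7·(-514) − 27·(-86) = -1276, so β₁ = -638/213.
Then β₀ = ((-86) − 27·(-638/213))/7 = -52/71.

β₁ = -2.995, β₀ = -0.732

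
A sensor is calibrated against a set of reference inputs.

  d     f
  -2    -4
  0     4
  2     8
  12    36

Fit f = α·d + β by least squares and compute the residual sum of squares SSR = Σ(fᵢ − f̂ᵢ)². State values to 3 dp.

From the data, Σd·d = 152, Σd = 12, Σ1 = 4.
For Aᵀf: Σd·f = 456, Σf = 44.
Normal equations: [[152, 12]; [12, 4]]·[α, β]ᵀ = [456, 44]ᵀ.
Δ = 152·4 − 12² = 464.
α = (456·4 − 12·44)/464 = 81/29; β = (152·44 − 12·456)/464 = 76/29.
Residuals: -30/29, 40/29, -6/29, -4/29; SSR = 88/29.

SSR = 3.034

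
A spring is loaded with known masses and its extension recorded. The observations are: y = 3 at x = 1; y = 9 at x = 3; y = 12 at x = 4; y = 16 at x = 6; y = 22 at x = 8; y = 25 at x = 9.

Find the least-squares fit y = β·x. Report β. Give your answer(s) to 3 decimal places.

β = 2.778

With design matrix M, MᵀM = [[207]] and Mᵀy = [575]ᵀ.
β = 575/207 = 2.77778.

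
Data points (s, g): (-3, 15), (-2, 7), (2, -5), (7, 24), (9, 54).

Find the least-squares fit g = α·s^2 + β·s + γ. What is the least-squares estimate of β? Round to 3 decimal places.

Normal-equation sums: Σs^2·s^2 = 9075, Σs^2·s = 1045, Σs^2 = 147, Σs·s = 147, Σs = 13, Σ1 = 5.
Moment sums: Σs^2·g = 5693, Σs·g = 585, Σg = 95.
So AᵀA·[α, β, γ]ᵀ = Aᵀg: [[9075, 1045, 147]; [1045, 147, 13]; [147, 13, 5]]·[α, β, γ]ᵀ = [5693, 585, 95]ᵀ.
Inverting the 3×3 Gram matrix, [α, β, γ]ᵀ = [130317/123448, -394423/123448, -115077/30862]ᵀ.

β = -3.195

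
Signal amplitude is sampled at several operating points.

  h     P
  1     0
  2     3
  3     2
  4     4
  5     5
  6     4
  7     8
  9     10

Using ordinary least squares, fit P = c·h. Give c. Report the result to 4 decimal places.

Entries of AᵀA: Σh·h = 221.
Right-hand side: Σh·P = 223.
So AᵀA·[c]ᵀ = AᵀP: [[221]]·[c]ᵀ = [223]ᵀ.
Hence c = 223 / 221 ≈ 1.00905.

c = 1.0090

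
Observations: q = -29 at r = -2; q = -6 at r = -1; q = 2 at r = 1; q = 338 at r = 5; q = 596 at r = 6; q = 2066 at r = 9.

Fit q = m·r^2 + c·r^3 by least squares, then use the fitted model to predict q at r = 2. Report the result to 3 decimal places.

From the data, Σr^2·r^2 = 8500, Σr^2·r^3 = 69918, Σr^3·r^3 = 593788.
Moment sums: Σr^2·q = 197132, Σr^3·q = 1677340.
Determinant 8500·593788 − 69918² = 158671276.
m = (197132·593788 − 69918·1677340)/158671276 = -55410526/39667819; c = (8500·1677340 − 69918·197132)/158671276 = 118578706/39667819.
At r = 2: q̂ = (-55410526/39667819)·(4) + (118578706/39667819)·(8) = 726987544/39667819.

q̂ = 18.327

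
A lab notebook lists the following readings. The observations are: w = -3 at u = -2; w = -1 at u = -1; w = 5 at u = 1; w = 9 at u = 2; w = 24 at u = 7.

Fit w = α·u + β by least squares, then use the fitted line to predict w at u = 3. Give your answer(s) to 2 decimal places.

ŵ = 11.69

From the data, Σu·u = 59, Σu = 7, Σ1 = 5.
Moment sums: Σu·w = 198, Σw = 34.
AᵀA·[α, β]ᵀ = Aᵀw becomes [[59, 7]; [7, 5]]·[α, β]ᵀ = [198, 34]ᵀ.
Δ = 59·5 − 7² = 246.
α = (198·5 − 7·34)/246 = 376/123; β = (59·34 − 7·198)/246 = 310/123.
At u = 3: ŵ = (376/123)·(3) + (310/123)·(1) = 1438/123.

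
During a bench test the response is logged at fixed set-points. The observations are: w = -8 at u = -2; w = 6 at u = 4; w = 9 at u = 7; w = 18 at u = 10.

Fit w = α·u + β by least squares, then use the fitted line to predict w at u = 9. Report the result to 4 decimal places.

Entries of AᵀA: Σu·u = 169, Σu = 19, Σ1 = 4.
Right-hand side: Σu·w = 283, Σw = 25.
AᵀA·[α, β]ᵀ = Aᵀw becomes [[169, 19]; [19, 4]]·[α, β]ᵀ = [283, 25]ᵀ.
Eliminating β: 4·(row 1) − 19·(row 2) gives 315·α = 4·283 − 19·25 = 657, so α = 73/35.
Then β = (25 − 19·(73/35))/4 = -128/35.
At u = 9: ŵ = (73/35)·(9) + (-128/35)·(1) = 529/35.

ŵ = 15.1143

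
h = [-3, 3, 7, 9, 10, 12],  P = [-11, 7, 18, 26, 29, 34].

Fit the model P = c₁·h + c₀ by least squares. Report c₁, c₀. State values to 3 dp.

With design matrix X, XᵀX = [[392, 38]; [38, 6]] and XᵀP = [1112, 103]ᵀ.
Δ = 392·6 − 38² = 908.
c₁ = (1112·6 − 38·103)/908 = 1379/454; c₀ = (392·103 − 38·1112)/908 = -470/227.

c₁ = 3.037, c₀ = -2.070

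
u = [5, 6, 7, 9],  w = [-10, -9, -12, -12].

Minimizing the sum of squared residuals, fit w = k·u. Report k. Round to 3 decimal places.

k = -1.550

Sums needed: Σu·u = 191.
Moment sums: Σu·w = -296.
MᵀM·[k]ᵀ = Mᵀw becomes [[191]]·[k]ᵀ = [-296]ᵀ.
k = (-296)/191 = -1.54974.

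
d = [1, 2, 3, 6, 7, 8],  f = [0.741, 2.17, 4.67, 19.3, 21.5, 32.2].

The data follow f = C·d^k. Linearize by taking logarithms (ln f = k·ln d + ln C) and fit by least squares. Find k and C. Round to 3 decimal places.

With ln fᵢ as the transformed response and ln dᵢ as the regressor:
Σln d = 7.6089, Σ(ln d)² = 13.0084, Σln f = 11.5163, Σln d·ln f = 20.7238.
Equations: 13.0084·k + 7.6089·ln C = 20.7238;  7.6089·k + 6·ln C = 11.5163.
Slope k = (n·Σln d·ln f − Σln d·Σln f)/(n·Σ(ln d)² − (Σln d)²) = (6·20.7238 − 7.6089·11.5163)/20.1558 = 1.82168; ln C = (Σln f − k·Σln d)/n = -0.39078, so C = exp(-0.39078) = 0.67653.

k = 1.822, C = 0.677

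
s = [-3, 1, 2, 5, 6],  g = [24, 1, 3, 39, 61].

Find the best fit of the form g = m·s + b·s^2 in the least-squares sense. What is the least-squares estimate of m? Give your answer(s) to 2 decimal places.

With design matrix A, AᵀA = [[75, 323]; [323, 2019]] and Aᵀg = [496, 3400]ᵀ.
Δ = 75·2019 − 323² = 47096.
m = (496·2019 − 323·3400)/47096 = -12097/5887; b = (75·3400 − 323·496)/47096 = 11849/5887.

m = -2.05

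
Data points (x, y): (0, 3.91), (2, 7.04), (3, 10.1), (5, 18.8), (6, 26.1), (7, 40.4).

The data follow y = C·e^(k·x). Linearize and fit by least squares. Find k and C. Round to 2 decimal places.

Taking logs, ln y = k·x + ln C, so regress ln y on x.
Σx = 23.0000, Σ(x)² = 123.0000, Σln y = 15.5223, Σx·ln y = 70.9735.
Equations: 123.0000·k + 23.0000·ln C = 70.9735;  23.0000·k + 6·ln C = 15.5223.
Δ = 123.0000·6 − (23.0000)² = 209.0000; k = (70.9735·6 − 23.0000·15.5223)/209.0000 = 0.32932, ln C = (123.0000·15.5223 − 23.0000·70.9735)/209.0000 = 1.32465, so C = exp(1.32465) = 3.76087.

k = 0.33, C = 3.76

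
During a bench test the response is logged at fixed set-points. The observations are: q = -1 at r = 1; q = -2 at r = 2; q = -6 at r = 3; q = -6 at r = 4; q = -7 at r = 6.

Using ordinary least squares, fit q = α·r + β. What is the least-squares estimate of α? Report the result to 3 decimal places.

α = -1.257

Setting ∂/∂α … = 0 gives: 66·α + 16·β = -89;  16·α + 5·β = -22.
Determinant 66·5 − 16² = 74.
α = ((-89)·5 − 16·(-22))/74 = -93/74; β = (66·(-22) − 16·(-89))/74 = -14/37.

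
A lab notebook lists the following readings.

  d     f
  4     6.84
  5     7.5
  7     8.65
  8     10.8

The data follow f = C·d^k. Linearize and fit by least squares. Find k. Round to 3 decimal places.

With ln fᵢ as the transformed response and ln dᵢ as the regressor:
Σln d = 7.0211, Σ(ln d)² = 12.6227, Σln f = 8.4748, Σln d·ln f = 15.0550.
Equations: 12.6227·k + 7.0211·ln C = 15.0550;  7.0211·k + 4·ln C = 8.4748.
Solving (det = 1.1954): k = 0.60029, ln C = 1.06503.

k = 0.600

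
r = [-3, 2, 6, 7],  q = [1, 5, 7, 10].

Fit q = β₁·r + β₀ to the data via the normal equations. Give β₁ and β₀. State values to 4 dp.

β₁ = 0.8065, β₀ = 3.3306

With design matrix X, XᵀX = [[98, 12]; [12, 4]] and Xᵀq = [119, 23]ᵀ.
Eliminating β₀: 4·(row 1) − 12·(row 2) gives 248·β₁ = 4·119 − 12·23 = 200, so β₁ = 25/31.
Then β₀ = (23 − 12·(25/31))/4 = 413/124.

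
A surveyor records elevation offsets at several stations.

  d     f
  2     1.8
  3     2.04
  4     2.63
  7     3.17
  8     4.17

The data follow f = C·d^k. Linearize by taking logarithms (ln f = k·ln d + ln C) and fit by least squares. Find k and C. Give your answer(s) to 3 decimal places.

With ln fᵢ as the transformed response and ln dᵢ as the regressor:
Σln d = 7.2034, Σ(ln d)² = 11.7199, Σln f = 4.8494, Σln d·ln f = 7.7455.
Equations: 11.7199·k + 7.2034·ln C = 7.7455;  7.2034·k + 5·ln C = 4.8494.
Δ = 11.7199·5 − (7.2034)² = 6.7102; k = (7.7455·5 − 7.2034·4.8494)/6.7102 = 0.56565, ln C = (11.7199·4.8494 − 7.2034·7.7455)/6.7102 = 0.15495, so C = exp(0.15495) = 1.16759.

k = 0.566, C = 1.168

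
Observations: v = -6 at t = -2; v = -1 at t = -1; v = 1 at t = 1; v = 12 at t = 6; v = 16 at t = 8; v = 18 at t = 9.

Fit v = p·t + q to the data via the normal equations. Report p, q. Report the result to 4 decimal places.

Setting ∂/∂p … = 0 gives: 187·p + 21·q = 376;  21·p + 6·q = 40.
Determinant 187·6 − 21² = 681.
p = (376·6 − 21·40)/681 = 472/227; q = (187·40 − 21·376)/681 = -416/681.

p = 2.0793, q = -0.6109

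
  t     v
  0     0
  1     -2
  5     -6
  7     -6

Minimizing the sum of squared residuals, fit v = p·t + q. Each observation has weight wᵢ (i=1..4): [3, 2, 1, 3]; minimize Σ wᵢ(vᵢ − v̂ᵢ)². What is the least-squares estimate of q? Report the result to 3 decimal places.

The normal equations are: 174·p + 28·q = -160;  28·p + 9·q = -28.
(Σwᵢ·t·t = 174, Σwᵢ·t = 28, Σwᵢ·1 = 9, Σwᵢ·t·v = -160, Σwᵢ·v = -28.)
det = 174·9 − 28² = 782.
p = ((-160)·9 − 28·(-28))/782 = -328/391; q = (174·(-28) − 28·(-160))/782 = -196/391.

q = -0.501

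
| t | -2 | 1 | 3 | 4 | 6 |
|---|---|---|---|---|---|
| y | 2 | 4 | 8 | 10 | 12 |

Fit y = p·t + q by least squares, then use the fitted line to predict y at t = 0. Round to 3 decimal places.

Sums needed: Σt·t = 66, Σt = 12, Σ1 = 5.
For Mᵀy: Σt·y = 136, Σy = 36.
Δ = 66·5 − 12² = 186.
p = (136·5 − 12·36)/186 = 4/3; q = (66·36 − 12·136)/186 = 4.
At t = 0: ŷ = (4/3)·(0) + (4)·(1) = 4.

ŷ = 4.000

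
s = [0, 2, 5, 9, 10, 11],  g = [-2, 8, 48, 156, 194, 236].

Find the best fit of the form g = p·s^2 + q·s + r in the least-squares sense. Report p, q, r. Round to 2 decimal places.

p = 1.94, q = 0.13, r = -1.22

AᵀA·[p, q, r]ᵀ = Aᵀg reads: 31843·p + 3193·q + 331·r = 61824;  3193·p + 331·q + 37·r = 6196;  331·p + 37·q + 6·r = 640.
Solving the 3×3 system (Gaussian elimination) gives p = 204013/105072, q = 13157/105072, r = -971/796.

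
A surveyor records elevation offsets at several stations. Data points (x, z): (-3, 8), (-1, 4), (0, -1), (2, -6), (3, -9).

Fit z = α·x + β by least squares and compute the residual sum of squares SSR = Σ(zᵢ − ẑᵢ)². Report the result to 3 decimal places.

SSR = 2.588

From the data, Σx·x = 23, Σx = 1, Σ1 = 5.
Moment sums: Σx·z = -67, Σz = -4.
Normal equations: [[23, 1]; [1, 5]]·[α, β]ᵀ = [-67, -4]ᵀ.
Eliminating β: 5·(row 1) − 1·(row 2) gives 114·α = 5·(-67) − 1·(-4) = -331, so α = -331/114.
Then β = ((-4) − 1·(-331/114))/5 = -25/114.
Residuals: -28/57, 25/19, -89/114, 1/38, -4/57; SSR = 295/114.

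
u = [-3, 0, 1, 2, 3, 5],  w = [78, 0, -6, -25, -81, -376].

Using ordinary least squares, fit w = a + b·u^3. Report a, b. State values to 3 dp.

a = -1.528, b = -2.991

From the data, Σ1 = 6, Σu^3 = 134, Σu^3·u^3 = 17148.
Moment sums: Σw = -410, Σu^3·w = -51499.
So XᵀX·[a, b]ᵀ = Xᵀw: [[6, 134]; [134, 17148]]·[a, b]ᵀ = [-410, -51499]ᵀ.
Eliminating b: 17148·(row 1) − 134·(row 2) gives 84932·a = 17148·(-410) − 134·(-51499) = -129814, so a = -64907/42466.
Then b = ((-51499) − 134·(-64907/42466))/17148 = -127027/42466.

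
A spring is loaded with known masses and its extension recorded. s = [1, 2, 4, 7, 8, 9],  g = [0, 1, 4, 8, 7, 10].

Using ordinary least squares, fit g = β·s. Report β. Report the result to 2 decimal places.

β = 1.02

Sums needed: Σs·s = 215.
Right-hand side: Σs·g = 220.
AᵀA·[β]ᵀ = Aᵀg becomes [[215]]·[β]ᵀ = [220]ᵀ.
Hence β = 220 / 215 ≈ 1.02326.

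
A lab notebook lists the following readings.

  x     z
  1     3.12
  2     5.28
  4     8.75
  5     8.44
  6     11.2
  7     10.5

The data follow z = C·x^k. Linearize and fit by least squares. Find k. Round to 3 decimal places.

Let Y = ln z. Fitting Y = k·ln x + ln C by least squares:
Over the data: Σln x = 7.4265, Σ(ln x)² = 11.9895, Σln z = 11.8711, Σln x·ln z = 16.4975.
Normal system: [[11.9895, 7.4265]; [7.4265, 6]]·[k, ln C]ᵀ = [16.4975, 11.8711]ᵀ.
Slope k = (n·Σln x·ln z − Σln x·Σln z)/(n·Σ(ln x)² − (Σln x)²) = (6·16.4975 − 7.4265·11.8711)/16.7835 = 0.64491; ln C = (Σln z − k·Σln x)/n = 1.18028.

k = 0.645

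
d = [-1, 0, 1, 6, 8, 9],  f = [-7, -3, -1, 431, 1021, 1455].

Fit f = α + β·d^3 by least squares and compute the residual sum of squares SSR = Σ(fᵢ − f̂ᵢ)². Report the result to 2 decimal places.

AᵀA·[α, β]ᵀ = Aᵀf reads: 6·α + 1457·β = 2896;  1457·α + 840243·β = 1676549.
(Σ1 = 6, Σd^3 = 1457, Σd^3·d^3 = 840243, Σf = 2896, Σd^3·f = 1676549.)
Eliminating β: 840243·(row 1) − 1457·(row 2) gives 2918609·α = 840243·2896 − 1457·1676549 = -9388165, so α = -9388165/2918609.
Then β = (1676549 − 1457·(-9388165/2918609))/840243 = 5839822/2918609.
Residuals: -273804/153611, 632338/2918609, 629734/2918609, 5907092/2918609, -36890/153611, -1265978/2918609; SSR = 22218736/2918609.

SSR = 7.61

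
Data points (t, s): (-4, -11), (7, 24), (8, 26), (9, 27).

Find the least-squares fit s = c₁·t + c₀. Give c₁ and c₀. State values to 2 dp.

c₁ = 3.03, c₀ = 1.36

Entries of AᵀA: Σt·t = 210, Σt = 20, Σ1 = 4.
Right-hand side: Σt·s = 663, Σs = 66.
Eliminating c₀: 4·(row 1) − 20·(row 2) gives 440·c₁ = 4·663 − 20·66 = 1332, so c₁ = 333/110.
Then c₀ = (66 − 20·(333/110))/4 = 15/11.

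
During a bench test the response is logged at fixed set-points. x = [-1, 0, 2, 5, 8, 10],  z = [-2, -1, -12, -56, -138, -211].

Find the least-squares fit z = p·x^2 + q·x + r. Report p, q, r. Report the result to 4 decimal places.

With design matrix A, AᵀA = [[14738, 1644, 194]; [1644, 194, 24]; [194, 24, 6]] and Aᵀz = [-31382, -3516, -420]ᵀ.
Solving the 3×3 system (Gaussian elimination) gives p = -16173/8162, q = -4833/4081, r = -9749/8162.

p = -1.9815, q = -1.1843, r = -1.1944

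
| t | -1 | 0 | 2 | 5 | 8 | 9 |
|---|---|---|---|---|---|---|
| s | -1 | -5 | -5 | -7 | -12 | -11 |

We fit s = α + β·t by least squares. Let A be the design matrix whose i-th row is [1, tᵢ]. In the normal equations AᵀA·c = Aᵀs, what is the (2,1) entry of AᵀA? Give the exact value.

Row 2 ↔ basis t, column 1 ↔ basis 1, so (AᵀA)_{2,1} = Σᵢ t = (-1)·(1) + (0)·(1) + (2)·(1) + (5)·(1) + (8)·(1) + (9)·(1) = 23.

23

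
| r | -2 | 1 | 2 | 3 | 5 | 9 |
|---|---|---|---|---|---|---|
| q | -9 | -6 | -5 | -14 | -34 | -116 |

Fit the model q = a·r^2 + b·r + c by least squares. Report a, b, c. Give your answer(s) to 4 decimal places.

a = -1.4847, b = 0.7883, c = -2.3484

With design matrix X, XᵀX = [[7300, 882, 124]; [882, 124, 18]; [124, 18, 6]] and Xᵀq = [-10434, -1254, -184]ᵀ.
Row-reducing yields a = -15926/10727, b = 2487/3155, c = -125957/53635.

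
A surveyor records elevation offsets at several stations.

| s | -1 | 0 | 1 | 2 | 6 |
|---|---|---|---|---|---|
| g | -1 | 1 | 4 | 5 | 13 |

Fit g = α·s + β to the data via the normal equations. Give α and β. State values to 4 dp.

AᵀA·[α, β]ᵀ = Aᵀg reads: 42·α + 8·β = 93;  8·α + 5·β = 22.
(Σs·s = 42, Σs = 8, Σ1 = 5, Σs·g = 93, Σg = 22.)
Determinant 42·5 − 8² = 146.
α = (93·5 − 8·22)/146 = 289/146; β = (42·22 − 8·93)/146 = 90/73.

α = 1.9795, β = 1.2329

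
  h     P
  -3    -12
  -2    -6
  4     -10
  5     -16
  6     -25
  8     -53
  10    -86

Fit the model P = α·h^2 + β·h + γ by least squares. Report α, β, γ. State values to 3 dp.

α = -1.029, β = 1.528, γ = 1.506

Setting ∂/∂α … = 0 gives: 16370·α + 1882·β + 254·γ = -13584;  1882·α + 254·β + 28·γ = -1506;  254·α + 28·β + 7·γ = -208.
Solving the 3×3 system (Gaussian elimination) gives α = -159547/155068, β = 236985/155068, γ = 116801/77534.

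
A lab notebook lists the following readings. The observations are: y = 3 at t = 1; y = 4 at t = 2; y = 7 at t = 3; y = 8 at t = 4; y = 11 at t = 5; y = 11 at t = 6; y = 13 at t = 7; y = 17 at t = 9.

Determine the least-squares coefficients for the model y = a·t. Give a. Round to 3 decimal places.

a = 1.941

With design matrix A, AᵀA = [[221]] and Aᵀy = [429]ᵀ.
a = 429/221 = 1.94118.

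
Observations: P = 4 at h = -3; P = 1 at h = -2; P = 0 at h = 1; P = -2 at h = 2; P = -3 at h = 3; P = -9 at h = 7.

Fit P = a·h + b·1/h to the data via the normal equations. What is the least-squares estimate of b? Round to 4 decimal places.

With design matrix A, AᵀA = [[76, 6]; [6, 1537/882]] and AᵀP = [-90, -215/42]ᵀ.
Determinant 76·(1537/882) − 6² = 42530/441.
a = ((-90)·(1537/882) − 6·(-215/42))/(42530/441) = -5562/4253; b = (76·(-215/42) − 6·(-90))/(42530/441) = 6657/4253.

b = 1.5652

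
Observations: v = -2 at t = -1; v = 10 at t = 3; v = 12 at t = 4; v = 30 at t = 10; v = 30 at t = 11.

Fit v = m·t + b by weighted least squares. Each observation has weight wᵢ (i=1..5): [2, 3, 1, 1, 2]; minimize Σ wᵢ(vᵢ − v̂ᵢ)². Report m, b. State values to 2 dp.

The normal equations are: 387·m + 43·b = 1102;  43·m + 9·b = 128.
Δ = 387·9 − 43² = 1634.
m = (1102·9 − 43·128)/1634 = 2207/817; b = (387·128 − 43·1102)/1634 = 25/19.

m = 2.70, b = 1.32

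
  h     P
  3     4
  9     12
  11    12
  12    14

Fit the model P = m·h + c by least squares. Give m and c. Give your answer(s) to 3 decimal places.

Forming MᵀM = [[355, 35]; [35, 4]] and MᵀP = [420, 42]ᵀ gives MᵀM·[m, c]ᵀ = MᵀP.
det = 355·4 − 35² = 195.
m = (420·4 − 35·42)/195 = 14/13; c = (355·42 − 35·420)/195 = 14/13.

m = 1.077, c = 1.077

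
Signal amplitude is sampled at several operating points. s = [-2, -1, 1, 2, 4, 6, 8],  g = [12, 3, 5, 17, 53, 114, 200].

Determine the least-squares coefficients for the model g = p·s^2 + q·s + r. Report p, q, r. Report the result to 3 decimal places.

p = 2.969, q = 0.997, r = 1.702

XᵀX·[p, q, r]ᵀ = Xᵀg reads: 5682·p + 792·q + 126·r = 17876;  792·p + 126·q + 18·r = 2508;  126·p + 18·q + 7·r = 404.
(Σs^2·s^2 = 5682, Σs^2·s = 792, Σs^2 = 126, Σs·s = 126, Σs = 18, Σ1 = 7, Σs^2·g = 17876, Σs·g = 2508, Σg = 404.)
Inverting the 3×3 Gram matrix, [p, q, r]ᵀ = [30670/10329, 3434/3443, 5860/3443]ᵀ.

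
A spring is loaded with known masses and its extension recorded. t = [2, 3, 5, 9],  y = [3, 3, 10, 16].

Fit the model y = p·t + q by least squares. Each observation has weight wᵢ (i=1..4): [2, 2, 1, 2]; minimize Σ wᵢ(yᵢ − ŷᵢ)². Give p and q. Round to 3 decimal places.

p = 1.975, q = -1.597

Entries of XᵀWX: Σwᵢ·t·t = 213, Σwᵢ·t = 33, Σwᵢ·1 = 7.
Moment sums: Σwᵢ·t·y = 368, Σwᵢ·y = 54.
Eliminating q: 7·(row 1) − 33·(row 2) gives 402·p = 7·368 − 33·54 = 794, so p = 397/201.
Then q = (54 − 33·(397/201))/7 = -107/67.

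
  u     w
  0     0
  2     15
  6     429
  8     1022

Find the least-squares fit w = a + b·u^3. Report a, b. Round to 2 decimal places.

Forming XᵀX = [[4, 736]; [736, 308864]] and Xᵀw = [1466, 616048]ᵀ gives XᵀX·[a, b]ᵀ = Xᵀw.
Determinant 4·308864 − 736² = 693760.
a = (1466·308864 − 736·616048)/693760 = -2409/2710; b = (4·616048 − 736·1466)/693760 = 5411/2710.

a = -0.89, b = 2.00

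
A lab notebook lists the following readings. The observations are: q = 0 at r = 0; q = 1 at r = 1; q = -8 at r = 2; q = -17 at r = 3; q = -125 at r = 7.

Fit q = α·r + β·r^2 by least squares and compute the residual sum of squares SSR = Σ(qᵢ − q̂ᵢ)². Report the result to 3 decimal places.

SSR = 5.861

With design matrix X, XᵀX = [[63, 379]; [379, 2499]] and Xᵀq = [-941, -6309]ᵀ.
Determinant 63·2499 − 379² = 13796.
α = ((-941)·2499 − 379·(-6309))/13796 = 9888/3449; β = (63·(-6309) − 379·(-941))/13796 = -10207/3449.
Residuals: 0, 3768/3449, -6540/3449, 3566/3449, -198/3449; SSR = 20216/3449.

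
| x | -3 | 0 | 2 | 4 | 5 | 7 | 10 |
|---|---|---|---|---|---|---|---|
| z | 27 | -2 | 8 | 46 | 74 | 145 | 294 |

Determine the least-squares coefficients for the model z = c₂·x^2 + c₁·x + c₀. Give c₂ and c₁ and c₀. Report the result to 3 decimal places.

c₂ = 2.980, c₁ = -0.164, c₀ = -1.267

Sums needed: Σx^2·x^2 = 13379, Σx^2·x = 1513, Σx^2 = 203, Σx·x = 203, Σx = 25, Σ1 = 7.
And Σx^2·z = 39366, Σx·z = 4444, Σz = 592.
Normal equations: [[13379, 1513, 203]; [1513, 203, 25]; [203, 25, 7]]·[c₂, c₁, c₀]ᵀ = [39366, 4444, 592]ᵀ.
Solving the 3×3 system (Gaussian elimination) gives c₂ = 602363/202128, c₁ = -33079/202128, c₀ = -42689/33688.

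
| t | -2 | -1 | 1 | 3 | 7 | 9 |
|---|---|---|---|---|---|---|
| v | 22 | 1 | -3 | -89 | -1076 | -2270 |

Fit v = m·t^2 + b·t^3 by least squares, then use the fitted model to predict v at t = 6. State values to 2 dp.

v̂ = -681.41

Compute the Gram sums: Σt^2·t^2 = 9061, Σt^2·t^3 = 76067, Σt^3·t^3 = 649885.
For Aᵀv: Σt^2·v = -237309, Σt^3·v = -2026481.
So AᵀA·[m, b]ᵀ = Aᵀv: [[9061, 76067]; [76067, 649885]]·[m, b]ᵀ = [-237309, -2026481]ᵀ.
Δ = 9061·649885 − 76067² = 102419496.
m = ((-237309)·649885 − 76067·(-2026481))/102419496 = -37614619/51209748; b = (9061·(-2026481) − 76067·(-237309))/102419496 = -155280319/51209748.
At t = 6: v̂ = (-37614619/51209748)·(36) + (-155280319/51209748)·(216) = -969296533/1422493.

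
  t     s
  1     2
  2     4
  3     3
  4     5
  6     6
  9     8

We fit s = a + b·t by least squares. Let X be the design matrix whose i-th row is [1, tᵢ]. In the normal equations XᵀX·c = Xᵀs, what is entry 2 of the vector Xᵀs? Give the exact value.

Entry 2 ↔ basis t, so (Xᵀs)_{2} = Σᵢ (t)·sᵢ = (1)·(2) + (2)·(4) + (3)·(3) + (4)·(5) + (6)·(6) + (9)·(8) = 147.

147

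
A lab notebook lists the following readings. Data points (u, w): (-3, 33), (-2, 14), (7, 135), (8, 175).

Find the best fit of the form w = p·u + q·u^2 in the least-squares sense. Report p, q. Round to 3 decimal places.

The normal equations are: 126·p + 820·q = 2218;  820·p + 6594·q = 18168.
(Σu·u = 126, Σu·u^2 = 820, Σu^2·u^2 = 6594, Σu·w = 2218, Σu^2·w = 18168.)
Determinant 126·6594 − 820² = 158444.
p = (2218·6594 − 820·18168)/158444 = -68067/39611; q = (126·18168 − 820·2218)/158444 = 117602/39611.

p = -1.718, q = 2.969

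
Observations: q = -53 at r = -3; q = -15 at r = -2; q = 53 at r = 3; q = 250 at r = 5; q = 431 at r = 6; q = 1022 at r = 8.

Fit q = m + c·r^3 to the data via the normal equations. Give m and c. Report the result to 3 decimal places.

Sums needed: Σ1 = 6, Σr^3 = 845, Σr^3·r^3 = 325947.
And Σq = 1688, Σr^3·q = 650592.
Eliminating c: 325947·(row 1) − 845·(row 2) gives 1241657·m = 325947·1688 − 845·650592 = 448296, so m = 448296/1241657.
Then c = (650592 − 845·(448296/1241657))/325947 = 2477192/1241657.

m = 0.361, c = 1.995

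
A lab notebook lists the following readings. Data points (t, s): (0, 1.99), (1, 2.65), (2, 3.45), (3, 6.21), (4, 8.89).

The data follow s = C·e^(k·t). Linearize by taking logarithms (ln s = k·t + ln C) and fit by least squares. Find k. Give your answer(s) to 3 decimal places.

With ln sᵢ as the transformed response and tᵢ as the regressor:
XᵀX = [[30.0000, 10.0000]; [10.0000, 5]], rhs = [17.6695, 6.9122]ᵀ  (here Σt = 10.0000, Σ(t)² = 30.0000, Σln s = 6.9122, Σt·ln s = 17.6695).
Solving (det = 50.0000): k = 0.38452, ln C = 0.61339.

k = 0.385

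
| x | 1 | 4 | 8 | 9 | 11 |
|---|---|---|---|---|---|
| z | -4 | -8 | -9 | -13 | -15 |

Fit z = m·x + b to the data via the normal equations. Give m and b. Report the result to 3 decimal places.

m = -1.021, b = -3.058

The normal system MᵀM·[m, b]ᵀ = Mᵀz is [[283, 33]; [33, 5]]·[m, b]ᵀ = [-390, -49]ᵀ.
Determinant 283·5 − 33² = 326.
m = ((-390)·5 − 33·(-49))/326 = -333/326; b = (283·(-49) − 33·(-390))/326 = -997/326.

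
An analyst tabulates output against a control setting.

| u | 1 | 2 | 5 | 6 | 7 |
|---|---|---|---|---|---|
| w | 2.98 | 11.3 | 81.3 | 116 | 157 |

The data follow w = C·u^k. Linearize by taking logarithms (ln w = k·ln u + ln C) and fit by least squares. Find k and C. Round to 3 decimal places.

k = 2.058, C = 2.882

Taking logs, ln w = k·ln u + ln C, so regress ln w on ln u.
XᵀX = [[10.0677, 6.0403]; [6.0403, 5]], rhs = [27.1156, 17.7247]ᵀ  (here Σln u = 6.0403, Σ(ln u)² = 10.0677, Σln w = 17.7247, Σln u·ln w = 27.1156).
Slope k = (n·Σln u·ln w − Σln u·Σln w)/(n·Σ(ln u)² − (Σln u)²) = (5·27.1156 − 6.0403·17.7247)/13.8539 = 2.05835; ln C = (Σln w − k·Σln u)/n = 1.05835, so C = exp(1.05835) = 2.88161.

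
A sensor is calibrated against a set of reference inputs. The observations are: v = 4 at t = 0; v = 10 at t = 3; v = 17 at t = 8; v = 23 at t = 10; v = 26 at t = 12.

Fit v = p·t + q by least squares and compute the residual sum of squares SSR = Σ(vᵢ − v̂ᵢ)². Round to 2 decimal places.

SSR = 3.39

Entries of XᵀX: Σt·t = 317, Σt = 33, Σ1 = 5.
And Σt·v = 708, Σv = 80.
Normal equations: [[317, 33]; [33, 5]]·[p, q]ᵀ = [708, 80]ᵀ.
Eliminating q: 5·(row 1) − 33·(row 2) gives 496·p = 5·708 − 33·80 = 900, so p = 225/124.
Then q = (80 − 33·(225/124))/5 = 499/124.
Residuals: -3/124, 33/62, -191/124, 103/124, 25/124; SSR = 105/31.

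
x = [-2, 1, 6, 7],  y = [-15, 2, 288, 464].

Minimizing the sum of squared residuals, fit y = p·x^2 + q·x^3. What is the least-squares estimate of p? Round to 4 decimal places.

The normal system MᵀM·[p, q]ᵀ = Mᵀy is [[3714, 24552]; [24552, 164370]]·[p, q]ᵀ = [33046, 221482]ᵀ.
Δ = 3714·164370 − 24552² = 7669476.
p = (33046·164370 − 24552·221482)/7669476 = -504587/639123; q = (3714·221482 − 24552·33046)/7669476 = 936563/639123.

p = -0.7895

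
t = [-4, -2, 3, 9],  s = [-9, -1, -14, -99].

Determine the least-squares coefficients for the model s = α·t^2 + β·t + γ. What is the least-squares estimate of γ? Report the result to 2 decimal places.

γ = 0.20

The normal equations are: 6914·α + 684·β + 110·γ = -8293;  684·α + 110·β + 6·γ = -895;  110·α + 6·β + 4·γ = -123.
Row-reducing yields α = -127211/123428, β = -214585/123428, γ = 24769/123428.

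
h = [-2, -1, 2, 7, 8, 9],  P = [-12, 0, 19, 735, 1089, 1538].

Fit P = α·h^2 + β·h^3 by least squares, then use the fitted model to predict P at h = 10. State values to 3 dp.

P̂ = 2098.831

The normal equations are: 13091·α + 108623·β = 230317;  108623·α + 911363·β = 1931123.
(Σh^2·h^2 = 13091, Σh^2·h^3 = 108623, Σh^3·h^3 = 911363, Σh^2·P = 230317, Σh^3·P = 1931123.)
Determinant 13091·911363 − 108623² = 131696904.
α = (230317·911363 − 108623·1931123)/131696904 = 69009221/65848452; β = (13091·1931123 − 108623·230317)/131696904 = 6910729/3465708.
At h = 10: P̂ = (69009221/65848452)·(100) + (6910729/3465708)·(1000) = 11517064425/5487371.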